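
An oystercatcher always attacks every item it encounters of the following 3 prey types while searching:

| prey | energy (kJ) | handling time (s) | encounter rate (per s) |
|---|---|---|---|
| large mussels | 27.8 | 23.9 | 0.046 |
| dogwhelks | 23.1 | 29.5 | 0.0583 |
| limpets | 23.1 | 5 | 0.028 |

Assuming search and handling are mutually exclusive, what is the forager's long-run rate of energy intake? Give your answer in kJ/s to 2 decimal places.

0.83 kJ/s

Energy encountered per unit search time: 0.046×27.8 + 0.0583×23.1 + 0.028×23.1 = 3.272 kJ/s.
Handling time per unit search time: 0.046×23.9 + 0.0583×29.5 + 0.028×5 = 2.959.
Rate = 3.272/(1 + 2.959) = 0.8265 kJ/s.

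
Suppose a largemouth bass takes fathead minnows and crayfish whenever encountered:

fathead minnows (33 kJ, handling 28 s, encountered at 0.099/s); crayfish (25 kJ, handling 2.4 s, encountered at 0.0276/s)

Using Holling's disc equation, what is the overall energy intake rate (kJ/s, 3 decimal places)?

1.031 kJ/s

Energy encountered per unit search time: 0.099×33 + 0.0276×25 = 3.957 kJ/s.
Handling time per unit search time: 0.099×28 + 0.0276×2.4 = 2.838.
Rate = 3.957/(1 + 2.838) = 1.031 kJ/s.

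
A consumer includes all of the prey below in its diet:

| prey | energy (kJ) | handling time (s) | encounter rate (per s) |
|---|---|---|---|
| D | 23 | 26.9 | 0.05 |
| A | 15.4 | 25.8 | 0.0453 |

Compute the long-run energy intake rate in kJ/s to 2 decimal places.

R = Σλ_iE_i / (1 + Σλ_ih_i)
Numerator: 0.05×23 + 0.0453×15.4 = 1.848
Denominator: 1 + 0.05×26.9 + 0.0453×25.8 = 3.514
R = 1.848/3.514 = 0.5258 kJ/s

0.53 kJ/s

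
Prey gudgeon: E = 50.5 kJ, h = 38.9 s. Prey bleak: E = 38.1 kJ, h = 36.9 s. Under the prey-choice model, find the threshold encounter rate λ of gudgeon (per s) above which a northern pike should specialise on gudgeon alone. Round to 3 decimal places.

At the threshold, the rate on gudgeon alone equals the profitability of bleak: λ·50.5/(1 + λ·38.9) = 38.1/36.9 = 1.033.
Rearranging, λ(50.5 − 1.033×38.9) = 1.033, so λ = 1.033/10.33 = 0.09991 per s.

0.100 per s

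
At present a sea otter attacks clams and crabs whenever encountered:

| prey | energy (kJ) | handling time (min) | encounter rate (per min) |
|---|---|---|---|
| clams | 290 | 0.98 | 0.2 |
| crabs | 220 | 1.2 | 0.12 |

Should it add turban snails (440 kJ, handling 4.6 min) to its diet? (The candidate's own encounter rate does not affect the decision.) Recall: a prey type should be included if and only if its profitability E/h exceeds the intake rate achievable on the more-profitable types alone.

Intake rate on the current diet: R = (0.2×290 + 0.12×220) / (1 + 0.2×0.98 + 0.12×1.2) = 84.4/1.34 = 62.99 kJ/min.
turban snails: E/h = 440/4.6 = 95.65 kJ/min.
Since 95.65 > R, including turban snails increases the long-run rate.

Yes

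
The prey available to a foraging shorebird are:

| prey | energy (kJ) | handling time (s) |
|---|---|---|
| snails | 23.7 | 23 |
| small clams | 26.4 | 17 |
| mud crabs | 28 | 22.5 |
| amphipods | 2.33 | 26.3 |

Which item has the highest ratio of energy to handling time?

small clams

Profitability E/h (kJ/s): snails = 23.7/23 = 1.03, small clams = 26.4/17 = 1.55, mud crabs = 28/22.5 = 1.24, amphipods = 2.33/26.3 = 0.0886.
Ranked: small clams > mud crabs > snails > amphipods.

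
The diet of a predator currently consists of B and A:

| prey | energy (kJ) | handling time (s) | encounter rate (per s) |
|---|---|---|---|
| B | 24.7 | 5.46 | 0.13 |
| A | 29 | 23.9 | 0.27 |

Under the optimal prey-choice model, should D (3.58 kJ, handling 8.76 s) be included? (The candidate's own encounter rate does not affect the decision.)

No

On B and A alone, R = ΣλE/(1+Σλh) = 11.04/8.163 = 1.353 kJ/s.
D: E/h = 3.58/8.76 = 0.4087 kJ/s.
0.4087 < 1.353, so adding D would lower the average — exclude it.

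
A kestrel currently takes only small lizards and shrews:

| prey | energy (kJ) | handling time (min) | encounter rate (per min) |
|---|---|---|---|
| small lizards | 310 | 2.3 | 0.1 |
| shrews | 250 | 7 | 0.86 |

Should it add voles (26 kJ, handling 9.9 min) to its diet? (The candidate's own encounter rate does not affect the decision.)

Current rate: (0.1×310 + 0.86×250)/(1 + 0.1×2.3 + 0.86×7) = 33.93 kJ/min.
Profitability of voles: 26/9.9 = 2.626 kJ/min.
Since 2.626 < R, time spent handling voles is better spent searching.

No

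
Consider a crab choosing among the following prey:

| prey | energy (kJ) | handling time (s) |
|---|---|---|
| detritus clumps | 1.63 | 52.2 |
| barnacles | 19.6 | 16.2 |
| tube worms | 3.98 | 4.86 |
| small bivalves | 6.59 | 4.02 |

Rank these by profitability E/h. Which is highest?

small bivalves

In descending order of E/h:
small bivalves: 6.59/4.02 = 1.64 kJ/s
barnacles: 19.6/16.2 = 1.21 kJ/s
tube worms: 3.98/4.86 = 0.819 kJ/s
detritus clumps: 1.63/52.2 = 0.0312 kJ/s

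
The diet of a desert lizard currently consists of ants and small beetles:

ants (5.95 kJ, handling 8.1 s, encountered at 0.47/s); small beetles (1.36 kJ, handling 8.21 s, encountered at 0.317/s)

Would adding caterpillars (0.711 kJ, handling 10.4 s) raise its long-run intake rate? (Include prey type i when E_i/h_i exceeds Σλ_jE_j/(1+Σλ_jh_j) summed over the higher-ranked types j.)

No

Intake rate on the current diet: R = (0.47×5.95 + 0.317×1.36) / (1 + 0.47×8.1 + 0.317×8.21) = 3.228/7.41 = 0.4356 kJ/s.
caterpillars: E/h = 0.711/10.4 = 0.06837 kJ/s.
0.06837 < 0.4356, so adding caterpillars would lower the average — exclude it.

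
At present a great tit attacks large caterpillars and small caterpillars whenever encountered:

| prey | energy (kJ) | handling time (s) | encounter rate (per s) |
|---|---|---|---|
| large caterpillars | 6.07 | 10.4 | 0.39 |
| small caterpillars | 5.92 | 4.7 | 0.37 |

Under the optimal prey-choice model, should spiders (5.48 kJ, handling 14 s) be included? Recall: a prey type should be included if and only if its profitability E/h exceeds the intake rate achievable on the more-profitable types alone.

Intake rate on the current diet: R = (0.39×6.07 + 0.37×5.92) / (1 + 0.39×10.4 + 0.37×4.7) = 4.558/6.795 = 0.6707 kJ/s.
spiders: E/h = 5.48/14 = 0.3914 kJ/s.
0.3914 < 0.6707, so adding spiders would lower the average — exclude it.

No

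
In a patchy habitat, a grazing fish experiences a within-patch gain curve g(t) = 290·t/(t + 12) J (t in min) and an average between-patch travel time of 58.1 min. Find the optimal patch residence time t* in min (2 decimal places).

By the marginal value theorem, leave when the instantaneous gain rate g'(t) equals the habitat-wide average g(t)/(T + t).
g'(t) = 290·12/(t + 12)². Setting 290·12/(t+12)² = 290t/[(t+12)(58.1+t)] gives 12(58.1+t) = t(t+12), so t² = 12×58.1 = 697.2.
t* = √697.2 = 26.4 min.

26.40 min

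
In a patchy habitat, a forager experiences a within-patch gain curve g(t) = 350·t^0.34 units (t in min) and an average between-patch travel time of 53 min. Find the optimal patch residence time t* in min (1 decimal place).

By the marginal value theorem, leave when the instantaneous gain rate g'(t) equals the habitat-wide average g(t)/(T + t).
g'(t) = 0.34·350·t^-0.66. Setting 0.34·350·t^-0.66 = 350·t^0.34/(53+t) gives 0.34(53+t) = t, so 0.66·t = 0.34×53.
t* = 0.34×53/0.66 = 27.3 min.

27.3 min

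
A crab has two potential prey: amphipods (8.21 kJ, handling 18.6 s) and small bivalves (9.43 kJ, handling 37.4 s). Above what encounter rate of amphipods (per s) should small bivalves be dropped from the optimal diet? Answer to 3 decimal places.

Drop small bivalves once their profitability E₂/h₂ falls below the rate achievable on amphipods alone: E₂/h₂ = λE₁/(1 + λh₁).
Solve for λ: λE₁h₂ = E₂(1 + λh₁) → λ(E₁h₂ − E₂h₁) = E₂ → λ = E₂/(E₁h₂ − E₂h₁).
λ = 9.43/(8.21×37.4 − 9.43×18.6) = 9.43/131.7 = 0.07163 per s.

0.072 per s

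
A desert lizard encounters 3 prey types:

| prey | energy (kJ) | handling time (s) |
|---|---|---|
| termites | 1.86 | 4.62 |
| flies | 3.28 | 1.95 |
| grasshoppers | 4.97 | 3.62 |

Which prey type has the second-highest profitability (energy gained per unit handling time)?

Profitability E/h (kJ/s): termites = 1.86/4.62 = 0.403, flies = 3.28/1.95 = 1.68, grasshoppers = 4.97/3.62 = 1.37.
Ranked: flies > grasshoppers > termites.

grasshoppers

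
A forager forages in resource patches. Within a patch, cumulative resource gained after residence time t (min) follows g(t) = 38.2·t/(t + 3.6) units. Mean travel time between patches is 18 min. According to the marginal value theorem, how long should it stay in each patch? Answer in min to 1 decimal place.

8.0 min

Optimal t* satisfies g'(t*) = g(t*)/(T + t*).
g'(t) = 38.2·3.6/(t + 3.6)². Setting 38.2·3.6/(t+3.6)² = 38.2t/[(t+3.6)(18+t)] gives 3.6(18+t) = t(t+3.6), so t² = 3.6×18 = 64.8.
t* = √64.8 = 8.05 min.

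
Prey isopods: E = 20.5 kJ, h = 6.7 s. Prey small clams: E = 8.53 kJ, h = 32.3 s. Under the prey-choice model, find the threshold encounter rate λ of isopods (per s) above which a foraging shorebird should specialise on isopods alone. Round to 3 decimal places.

At the threshold, the rate on isopods alone equals the profitability of small clams: λ·20.5/(1 + λ·6.7) = 8.53/32.3 = 0.2641.
Rearranging, λ(20.5 − 0.2641×6.7) = 0.2641, so λ = 0.2641/18.73 = 0.0141 per s.

0.014 per s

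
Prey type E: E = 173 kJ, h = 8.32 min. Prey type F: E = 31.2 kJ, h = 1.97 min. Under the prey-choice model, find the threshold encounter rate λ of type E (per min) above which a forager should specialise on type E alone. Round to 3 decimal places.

Drop type F once their profitability E₂/h₂ falls below the rate achievable on type E alone: E₂/h₂ = λE₁/(1 + λh₁).
Solve for λ: λE₁h₂ = E₂(1 + λh₁) → λ(E₁h₂ − E₂h₁) = E₂ → λ = E₂/(E₁h₂ − E₂h₁).
λ = 31.2/(173×1.97 − 31.2×8.32) = 31.2/81.23 = 0.3841 per min.

0.384 per min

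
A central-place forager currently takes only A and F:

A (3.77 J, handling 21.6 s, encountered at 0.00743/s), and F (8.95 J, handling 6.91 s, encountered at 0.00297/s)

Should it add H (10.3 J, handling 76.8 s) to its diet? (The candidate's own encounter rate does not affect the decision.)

On A and F alone, R = ΣλE/(1+Σλh) = 0.05459/1.181 = 0.04623 J/s.
Profitability of H: 10.3/76.8 = 0.1341 J/s.
Since 0.1341 > R, including H increases the long-run rate.

Yes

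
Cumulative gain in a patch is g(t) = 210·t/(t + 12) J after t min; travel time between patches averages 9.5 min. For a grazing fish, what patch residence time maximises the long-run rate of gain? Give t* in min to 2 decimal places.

By the marginal value theorem, leave when the instantaneous gain rate g'(t) equals the habitat-wide average g(t)/(T + t).
g'(t) = 210·12/(t + 12)². Setting 210·12/(t+12)² = 210t/[(t+12)(9.5+t)] gives 12(9.5+t) = t(t+12), so t² = 12×9.5 = 114.
t* = √114 = 10.68 min.

10.68 min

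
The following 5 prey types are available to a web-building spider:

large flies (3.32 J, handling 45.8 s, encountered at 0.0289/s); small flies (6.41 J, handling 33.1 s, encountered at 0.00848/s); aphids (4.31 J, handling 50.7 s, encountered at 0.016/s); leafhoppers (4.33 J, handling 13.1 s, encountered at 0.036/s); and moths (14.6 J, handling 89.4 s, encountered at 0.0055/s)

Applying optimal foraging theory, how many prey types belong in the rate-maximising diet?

Rank by E/h (J/s): leafhoppers 0.331, small flies 0.194, moths 0.163, aphids 0.085, large flies 0.0725. Include each in turn until the next type's E/h falls below the running intake rate.
Rate on top 1: 0.1059. small flies: 0.194 > 0.1059 → include.
Rate on top 2: 0.12. moths: 0.163 > 0.12 → include.
Rate on top 3: 0.1295. aphids: 0.085 < 0.1295 → exclude; stop.
Optimal diet: leafhoppers, small flies, moths — 3 of 5 types.

3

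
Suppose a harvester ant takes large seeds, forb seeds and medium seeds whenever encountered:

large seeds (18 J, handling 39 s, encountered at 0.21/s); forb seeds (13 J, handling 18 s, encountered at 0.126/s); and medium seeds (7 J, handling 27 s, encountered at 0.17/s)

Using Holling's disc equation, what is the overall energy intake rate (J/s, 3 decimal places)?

0.412 J/s

R = Σλ_iE_i / (1 + Σλ_ih_i)
Numerator: 0.21×18 + 0.126×13 + 0.17×7 = 6.608
Denominator: 1 + 0.21×39 + 0.126×18 + 0.17×27 = 16.05
R = 6.608/16.05 = 0.4118 J/s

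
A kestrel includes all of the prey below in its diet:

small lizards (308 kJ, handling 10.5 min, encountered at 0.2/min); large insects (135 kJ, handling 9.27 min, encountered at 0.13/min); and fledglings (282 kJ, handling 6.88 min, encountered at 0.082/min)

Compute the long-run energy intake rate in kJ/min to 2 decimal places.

21.00 kJ/min

Energy encountered per unit search time: 0.2×308 + 0.13×135 + 0.082×282 = 102.3 kJ/min.
Handling time per unit search time: 0.2×10.5 + 0.13×9.27 + 0.082×6.88 = 3.869.
Rate = 102.3/(1 + 3.869) = 21 kJ/min.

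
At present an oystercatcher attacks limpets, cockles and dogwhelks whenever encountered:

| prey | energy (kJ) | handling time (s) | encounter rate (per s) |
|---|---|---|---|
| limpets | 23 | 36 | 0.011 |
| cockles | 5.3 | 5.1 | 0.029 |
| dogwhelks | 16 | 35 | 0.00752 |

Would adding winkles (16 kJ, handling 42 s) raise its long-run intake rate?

Yes

On limpets, cockles and dogwhelks alone, R = ΣλE/(1+Σλh) = 0.527/1.807 = 0.2916 kJ/s.
winkles: E/h = 16/42 = 0.381 kJ/s.
0.381 > 0.2916, so adding winkles raises the average — include it.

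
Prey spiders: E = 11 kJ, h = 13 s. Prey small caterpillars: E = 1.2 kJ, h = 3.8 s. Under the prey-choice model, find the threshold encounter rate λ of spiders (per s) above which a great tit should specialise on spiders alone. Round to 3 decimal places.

Drop small caterpillars once their profitability E₂/h₂ falls below the rate achievable on spiders alone: E₂/h₂ = λE₁/(1 + λh₁).
Solve for λ: λE₁h₂ = E₂(1 + λh₁) → λ(E₁h₂ − E₂h₁) = E₂ → λ = E₂/(E₁h₂ − E₂h₁).
λ = 1.2/(11×3.8 − 1.2×13) = 1.2/26.2 = 0.0458 per s.

0.046 per s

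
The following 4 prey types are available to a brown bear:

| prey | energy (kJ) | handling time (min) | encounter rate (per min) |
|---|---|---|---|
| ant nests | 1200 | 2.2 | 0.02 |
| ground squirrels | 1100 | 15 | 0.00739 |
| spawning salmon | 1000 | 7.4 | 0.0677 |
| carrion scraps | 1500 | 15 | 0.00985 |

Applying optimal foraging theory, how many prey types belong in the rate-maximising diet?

E/h in descending order: ant nests 545, spawning salmon 135, carrion scraps 100, ground squirrels 73.3 kJ/min. The optimal diet is the largest prefix of this list for which every included type satisfies E_i/h_i > R on the types above it.
Rate on top 1: 22.99. spawning salmon: 135 > 22.99 → include.
Rate on top 2: 59.35. carrion scraps: 100 > 59.35 → include.
Rate on top 3: 62.9. ground squirrels: 73.3 > 62.9 → include.
Optimal diet: ant nests, spawning salmon, carrion scraps, ground squirrels — 4 of 4 types.

4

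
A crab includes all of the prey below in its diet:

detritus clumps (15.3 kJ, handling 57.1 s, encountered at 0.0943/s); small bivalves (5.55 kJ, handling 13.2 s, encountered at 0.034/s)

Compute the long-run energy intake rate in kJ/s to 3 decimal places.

0.239 kJ/s

R = (0.0943×15.3 + 0.034×5.55) / (1 + 0.0943×57.1 + 0.034×13.2) = 1.631/6.833 = 0.2388 kJ/s.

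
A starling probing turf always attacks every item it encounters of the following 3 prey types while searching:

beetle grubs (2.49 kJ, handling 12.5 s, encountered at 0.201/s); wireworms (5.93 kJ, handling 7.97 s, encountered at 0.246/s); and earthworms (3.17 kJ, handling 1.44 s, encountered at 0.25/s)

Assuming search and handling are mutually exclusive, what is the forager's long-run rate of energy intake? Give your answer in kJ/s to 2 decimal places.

R = (0.201×2.49 + 0.246×5.93 + 0.25×3.17) / (1 + 0.201×12.5 + 0.246×7.97 + 0.25×1.44) = 2.752/5.833 = 0.4717 kJ/s.

0.47 kJ/s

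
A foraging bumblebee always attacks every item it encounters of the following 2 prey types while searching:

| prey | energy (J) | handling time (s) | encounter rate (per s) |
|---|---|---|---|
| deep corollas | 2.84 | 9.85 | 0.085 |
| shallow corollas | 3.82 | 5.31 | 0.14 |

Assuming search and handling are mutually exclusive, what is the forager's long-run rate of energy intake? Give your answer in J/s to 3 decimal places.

0.301 J/s

R = (0.085×2.84 + 0.14×3.82) / (1 + 0.085×9.85 + 0.14×5.31) = 0.7762/2.581 = 0.3008 J/s.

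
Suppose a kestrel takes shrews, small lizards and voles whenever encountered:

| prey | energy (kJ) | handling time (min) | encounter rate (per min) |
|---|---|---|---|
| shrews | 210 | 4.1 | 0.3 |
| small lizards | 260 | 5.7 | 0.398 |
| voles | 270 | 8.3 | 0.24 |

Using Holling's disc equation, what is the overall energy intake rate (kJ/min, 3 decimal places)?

R = Σλ_iE_i / (1 + Σλ_ih_i)
Numerator: 0.3×210 + 0.398×260 + 0.24×270 = 231.3
Denominator: 1 + 0.3×4.1 + 0.398×5.7 + 0.24×8.3 = 6.491
R = 231.3/6.491 = 35.63 kJ/min

35.633 kJ/min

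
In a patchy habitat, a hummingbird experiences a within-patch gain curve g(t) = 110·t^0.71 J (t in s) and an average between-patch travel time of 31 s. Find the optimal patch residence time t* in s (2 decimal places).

Maximise g(t)/(T+t): set derivative to zero → g'(t)(T+t) = g(t).
g'(t) = 0.71·110·t^-0.29. Setting 0.71·110·t^-0.29 = 110·t^0.71/(31+t) gives 0.71(31+t) = t, so 0.29·t = 0.71×31.
t* = 0.71×31/0.29 = 75.9 s.

75.90 s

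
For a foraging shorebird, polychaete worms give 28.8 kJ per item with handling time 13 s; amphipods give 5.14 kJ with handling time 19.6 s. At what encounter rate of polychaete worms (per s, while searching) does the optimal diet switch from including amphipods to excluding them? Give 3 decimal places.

At the threshold, the rate on polychaete worms alone equals the profitability of amphipods: λ·28.8/(1 + λ·13) = 5.14/19.6 = 0.2622.
Rearranging, λ(28.8 − 0.2622×13) = 0.2622, so λ = 0.2622/25.39 = 0.01033 per s.

0.010 per s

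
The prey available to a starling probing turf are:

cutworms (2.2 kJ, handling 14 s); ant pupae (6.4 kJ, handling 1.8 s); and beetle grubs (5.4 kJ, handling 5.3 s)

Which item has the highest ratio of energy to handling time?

In descending order of E/h:
ant pupae: 6.4/1.8 = 3.56 kJ/s
beetle grubs: 5.4/5.3 = 1.02 kJ/s
cutworms: 2.2/14 = 0.157 kJ/s

ant pupae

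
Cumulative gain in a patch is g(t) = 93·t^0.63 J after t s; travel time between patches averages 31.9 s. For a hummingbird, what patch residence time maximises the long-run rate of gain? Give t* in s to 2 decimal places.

Optimal t* satisfies g'(t*) = g(t*)/(T + t*).
g'(t) = 0.63·93·t^-0.37. Setting 0.63·93·t^-0.37 = 93·t^0.63/(31.9+t) gives 0.63(31.9+t) = t, so 0.37·t = 0.63×31.9.
t* = 0.63×31.9/0.37 = 54.32 s.

54.32 s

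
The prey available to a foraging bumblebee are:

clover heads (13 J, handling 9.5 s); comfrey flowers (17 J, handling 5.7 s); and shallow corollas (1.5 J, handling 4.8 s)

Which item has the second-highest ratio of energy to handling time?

clover heads

Profitability E/h (J/s): clover heads = 13/9.5 = 1.37, comfrey flowers = 17/5.7 = 2.98, shallow corollas = 1.5/4.8 = 0.312.
Ranked: comfrey flowers > clover heads > shallow corollas.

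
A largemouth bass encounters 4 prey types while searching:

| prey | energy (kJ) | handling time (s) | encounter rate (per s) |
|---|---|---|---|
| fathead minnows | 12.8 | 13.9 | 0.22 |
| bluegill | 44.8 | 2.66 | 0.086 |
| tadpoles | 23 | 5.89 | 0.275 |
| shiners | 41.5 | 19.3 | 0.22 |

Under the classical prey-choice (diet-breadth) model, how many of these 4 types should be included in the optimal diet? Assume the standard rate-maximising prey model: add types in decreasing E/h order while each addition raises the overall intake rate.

E/h in descending order: bluegill 16.8, tadpoles 3.9, shiners 2.15, fathead minnows 0.921 kJ/s. The optimal diet is the largest prefix of this list for which every included type satisfies E_i/h_i > R on the types above it.
Rate on top 1: 3.136. tadpoles: 3.9 > 3.136 → include.
Rate on top 2: 3.573. shiners: 2.15 < 3.573 → exclude; stop.
Optimal diet: bluegill, tadpoles — 2 of 4 types.

2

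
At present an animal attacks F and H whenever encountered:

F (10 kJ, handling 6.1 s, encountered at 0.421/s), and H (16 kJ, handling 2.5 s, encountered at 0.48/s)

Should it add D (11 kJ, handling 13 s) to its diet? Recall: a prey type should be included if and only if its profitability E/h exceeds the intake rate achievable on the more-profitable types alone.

No

On F and H alone, R = ΣλE/(1+Σλh) = 11.89/4.768 = 2.494 kJ/s.
D: E/h = 11/13 = 0.8462 kJ/s.
0.8462 < 2.494, so adding D would lower the average — exclude it.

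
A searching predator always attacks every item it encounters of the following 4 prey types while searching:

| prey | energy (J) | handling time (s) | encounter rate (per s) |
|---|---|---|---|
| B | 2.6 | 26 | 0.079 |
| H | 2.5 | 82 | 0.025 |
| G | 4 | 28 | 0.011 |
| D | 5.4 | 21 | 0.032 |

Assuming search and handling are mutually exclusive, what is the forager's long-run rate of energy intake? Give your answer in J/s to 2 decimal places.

Energy encountered per unit search time: 0.079×2.6 + 0.025×2.5 + 0.011×4 + 0.032×5.4 = 0.4847 J/s.
Handling time per unit search time: 0.079×26 + 0.025×82 + 0.011×28 + 0.032×21 = 5.084.
Rate = 0.4847/(1 + 5.084) = 0.07967 J/s.

0.08 J/s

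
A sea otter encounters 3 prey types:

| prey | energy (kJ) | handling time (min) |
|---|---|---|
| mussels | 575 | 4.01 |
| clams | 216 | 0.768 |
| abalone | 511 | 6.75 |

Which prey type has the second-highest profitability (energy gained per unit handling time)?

mussels

Profitability E/h (kJ/min): mussels = 575/4.01 = 143, clams = 216/0.768 = 281, abalone = 511/6.75 = 75.7.
Ranked: clams > mussels > abalone.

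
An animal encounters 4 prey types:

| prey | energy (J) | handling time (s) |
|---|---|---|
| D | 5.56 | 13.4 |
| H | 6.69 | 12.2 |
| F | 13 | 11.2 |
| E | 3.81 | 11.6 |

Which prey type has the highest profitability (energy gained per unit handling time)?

Profitability E/h (J/s): D = 5.56/13.4 = 0.415, H = 6.69/12.2 = 0.548, F = 13/11.2 = 1.16, E = 3.81/11.6 = 0.328.
Ranked: F > H > D > E.

F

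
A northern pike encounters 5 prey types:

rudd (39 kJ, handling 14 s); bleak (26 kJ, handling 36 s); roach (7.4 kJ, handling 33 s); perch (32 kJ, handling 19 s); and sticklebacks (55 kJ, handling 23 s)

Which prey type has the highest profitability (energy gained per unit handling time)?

rudd

Profitability E/h (kJ/s): rudd = 39/14 = 2.79, bleak = 26/36 = 0.722, roach = 7.4/33 = 0.224, perch = 32/19 = 1.68, sticklebacks = 55/23 = 2.39.
Ranked: rudd > sticklebacks > perch > bleak > roach.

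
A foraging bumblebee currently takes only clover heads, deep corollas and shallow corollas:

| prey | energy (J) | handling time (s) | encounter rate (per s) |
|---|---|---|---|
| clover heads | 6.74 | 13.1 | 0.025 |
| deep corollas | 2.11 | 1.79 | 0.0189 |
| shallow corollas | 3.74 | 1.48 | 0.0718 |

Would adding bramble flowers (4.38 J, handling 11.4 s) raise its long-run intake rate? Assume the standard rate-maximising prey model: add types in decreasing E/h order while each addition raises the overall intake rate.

Current rate: (0.025×6.74 + 0.0189×2.11 + 0.0718×3.74)/(1 + 0.025×13.1 + 0.0189×1.79 + 0.0718×1.48) = 0.325 J/s.
Profitability of bramble flowers: 4.38/11.4 = 0.3842 J/s.
0.3842 > 0.325, so adding bramble flowers raises the average — include it.

Yes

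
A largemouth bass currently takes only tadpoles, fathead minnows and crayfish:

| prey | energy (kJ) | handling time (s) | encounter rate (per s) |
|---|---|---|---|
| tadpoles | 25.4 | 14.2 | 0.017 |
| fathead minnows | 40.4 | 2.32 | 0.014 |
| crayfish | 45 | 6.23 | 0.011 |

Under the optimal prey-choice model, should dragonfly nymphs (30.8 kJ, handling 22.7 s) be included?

Yes

On tadpoles, fathead minnows and crayfish alone, R = ΣλE/(1+Σλh) = 1.492/1.342 = 1.112 kJ/s.
Profitability of dragonfly nymphs: 30.8/22.7 = 1.357 kJ/s.
Since 1.357 > R, including dragonfly nymphs increases the long-run rate.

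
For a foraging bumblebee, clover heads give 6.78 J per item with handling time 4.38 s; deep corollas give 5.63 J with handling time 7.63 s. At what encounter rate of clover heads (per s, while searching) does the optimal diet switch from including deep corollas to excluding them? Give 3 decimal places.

0.208 per s

Drop deep corollas once their profitability E₂/h₂ falls below the rate achievable on clover heads alone: E₂/h₂ = λE₁/(1 + λh₁).
Solve for λ: λE₁h₂ = E₂(1 + λh₁) → λ(E₁h₂ − E₂h₁) = E₂ → λ = E₂/(E₁h₂ − E₂h₁).
λ = 5.63/(6.78×7.63 − 5.63×4.38) = 5.63/27.07 = 0.208 per s.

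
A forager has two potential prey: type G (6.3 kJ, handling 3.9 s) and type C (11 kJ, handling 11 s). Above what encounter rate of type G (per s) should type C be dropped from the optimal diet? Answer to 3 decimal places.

0.417 per s

At the threshold, the rate on type G alone equals the profitability of type C: λ·6.3/(1 + λ·3.9) = 11/11 = 1.
Rearranging, λ(6.3 − 1×3.9) = 1, so λ = 1/2.4 = 0.4167 per s.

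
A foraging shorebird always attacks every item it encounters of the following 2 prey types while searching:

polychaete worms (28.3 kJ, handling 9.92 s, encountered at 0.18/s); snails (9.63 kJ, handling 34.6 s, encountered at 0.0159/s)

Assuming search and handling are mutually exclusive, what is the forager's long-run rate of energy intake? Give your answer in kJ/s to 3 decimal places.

1.573 kJ/s

R = Σλ_iE_i / (1 + Σλ_ih_i)
Numerator: 0.18×28.3 + 0.0159×9.63 = 5.247
Denominator: 1 + 0.18×9.92 + 0.0159×34.6 = 3.336
R = 5.247/3.336 = 1.573 kJ/s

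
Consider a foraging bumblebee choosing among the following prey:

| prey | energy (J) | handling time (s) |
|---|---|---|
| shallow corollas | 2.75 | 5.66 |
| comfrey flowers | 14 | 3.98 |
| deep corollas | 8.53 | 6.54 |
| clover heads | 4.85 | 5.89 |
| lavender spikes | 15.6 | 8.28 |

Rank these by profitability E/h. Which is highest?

comfrey flowers

Profitability E/h (J/s): shallow corollas = 2.75/5.66 = 0.486, comfrey flowers = 14/3.98 = 3.52, deep corollas = 8.53/6.54 = 1.3, clover heads = 4.85/5.89 = 0.823, lavender spikes = 15.6/8.28 = 1.88.
Ranked: comfrey flowers > lavender spikes > deep corollas > clover heads > shallow corollas.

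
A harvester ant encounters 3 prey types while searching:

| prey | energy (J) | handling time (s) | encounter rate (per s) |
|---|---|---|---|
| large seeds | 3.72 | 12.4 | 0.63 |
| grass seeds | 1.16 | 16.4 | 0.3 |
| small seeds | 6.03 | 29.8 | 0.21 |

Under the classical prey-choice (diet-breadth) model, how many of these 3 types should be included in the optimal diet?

Profitabilities (E/h, J/s): large seeds 0.3, small seeds 0.202, grass seeds 0.0707. Add prey in this order while the next type's profitability exceeds the intake rate on those already taken.
Rate on top 1: 0.266. small seeds: 0.202 < 0.266 → exclude; stop.
Optimal diet: large seeds — 1 of 3 types.

1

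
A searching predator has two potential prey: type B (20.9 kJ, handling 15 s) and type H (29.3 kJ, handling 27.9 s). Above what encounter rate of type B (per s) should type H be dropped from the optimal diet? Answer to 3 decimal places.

0.204 per s

Drop type H once their profitability E₂/h₂ falls below the rate achievable on type B alone: E₂/h₂ = λE₁/(1 + λh₁).
Solve for λ: λE₁h₂ = E₂(1 + λh₁) → λ(E₁h₂ − E₂h₁) = E₂ → λ = E₂/(E₁h₂ − E₂h₁).
λ = 29.3/(20.9×27.9 − 29.3×15) = 29.3/143.6 = 0.204 per s.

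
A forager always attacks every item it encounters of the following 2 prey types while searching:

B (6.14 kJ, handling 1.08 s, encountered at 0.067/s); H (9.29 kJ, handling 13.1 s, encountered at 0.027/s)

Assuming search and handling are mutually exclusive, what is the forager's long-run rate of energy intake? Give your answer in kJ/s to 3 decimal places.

0.464 kJ/s

R = (0.067×6.14 + 0.027×9.29) / (1 + 0.067×1.08 + 0.027×13.1) = 0.6622/1.426 = 0.4644 kJ/s.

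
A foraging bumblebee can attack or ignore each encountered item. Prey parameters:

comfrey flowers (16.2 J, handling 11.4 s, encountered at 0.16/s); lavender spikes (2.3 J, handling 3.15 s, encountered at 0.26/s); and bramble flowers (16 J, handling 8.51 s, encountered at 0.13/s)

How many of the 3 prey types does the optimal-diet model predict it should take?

Profitabilities (E/h, J/s): bramble flowers 1.88, comfrey flowers 1.42, lavender spikes 0.73. Add prey in this order while the next type's profitability exceeds the intake rate on those already taken.
Rate on top 1: 0.9875. comfrey flowers: 1.42 > 0.9875 → include.
Rate on top 2: 1.189. lavender spikes: 0.73 < 1.189 → exclude; stop.
Optimal diet: bramble flowers, comfrey flowers — 2 of 3 types.

2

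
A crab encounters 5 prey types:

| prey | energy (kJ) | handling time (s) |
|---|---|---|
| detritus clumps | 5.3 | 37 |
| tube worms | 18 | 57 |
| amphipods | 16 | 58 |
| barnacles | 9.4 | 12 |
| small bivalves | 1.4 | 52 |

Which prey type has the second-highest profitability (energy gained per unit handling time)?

tube worms

Profitability E/h (kJ/s): detritus clumps = 5.3/37 = 0.143, tube worms = 18/57 = 0.316, amphipods = 16/58 = 0.276, barnacles = 9.4/12 = 0.783, small bivalves = 1.4/52 = 0.0269.
Ranked: barnacles > tube worms > amphipods > detritus clumps > small bivalves.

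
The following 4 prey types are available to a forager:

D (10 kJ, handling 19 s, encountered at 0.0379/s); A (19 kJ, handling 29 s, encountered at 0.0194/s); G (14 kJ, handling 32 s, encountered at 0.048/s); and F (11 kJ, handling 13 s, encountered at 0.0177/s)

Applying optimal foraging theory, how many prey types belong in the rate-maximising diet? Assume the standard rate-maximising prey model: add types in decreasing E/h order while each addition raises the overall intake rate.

4

E/h in descending order: F 0.846, A 0.655, D 0.526, G 0.438 kJ/s. The optimal diet is the largest prefix of this list for which every included type satisfies E_i/h_i > R on the types above it.
Rate on top 1: 0.1583. A: 0.655 > 0.1583 → include.
Rate on top 2: 0.3142. D: 0.526 > 0.3142 → include.
Rate on top 3: 0.375. G: 0.438 > 0.375 → include.
Optimal diet: F, A, D, G — 4 of 4 types.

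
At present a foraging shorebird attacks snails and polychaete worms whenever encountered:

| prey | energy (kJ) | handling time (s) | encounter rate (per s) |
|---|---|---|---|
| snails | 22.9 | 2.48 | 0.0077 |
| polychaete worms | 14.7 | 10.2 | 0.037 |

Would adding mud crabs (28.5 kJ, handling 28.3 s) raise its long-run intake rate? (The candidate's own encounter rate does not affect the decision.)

On snails and polychaete worms alone, R = ΣλE/(1+Σλh) = 0.7202/1.396 = 0.5157 kJ/s.
mud crabs: E/h = 28.5/28.3 = 1.007 kJ/s.
Since 1.007 > R, including mud crabs increases the long-run rate.

Yes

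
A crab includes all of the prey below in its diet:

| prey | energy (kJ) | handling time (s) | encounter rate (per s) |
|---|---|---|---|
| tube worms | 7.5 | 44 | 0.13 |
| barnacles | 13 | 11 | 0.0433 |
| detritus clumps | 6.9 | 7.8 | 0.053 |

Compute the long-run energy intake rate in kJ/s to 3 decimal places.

0.250 kJ/s

R = (0.13×7.5 + 0.0433×13 + 0.053×6.9) / (1 + 0.13×44 + 0.0433×11 + 0.053×7.8) = 1.904/7.61 = 0.2502 kJ/s.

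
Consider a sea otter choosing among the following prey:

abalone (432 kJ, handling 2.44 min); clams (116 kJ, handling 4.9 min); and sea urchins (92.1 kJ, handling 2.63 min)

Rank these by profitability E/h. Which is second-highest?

Profitability E/h (kJ/min): abalone = 432/2.44 = 177, clams = 116/4.9 = 23.7, sea urchins = 92.1/2.63 = 35.
Ranked: abalone > sea urchins > clams.

sea urchins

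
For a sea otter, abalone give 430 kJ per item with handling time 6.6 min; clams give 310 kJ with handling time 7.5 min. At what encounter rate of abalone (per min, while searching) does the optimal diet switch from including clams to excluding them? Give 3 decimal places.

The zero-one rule: include clams iff E₂/h₂ > λE₁/(1+λh₁). Equality gives the switch point.
λE₁h₂ = E₂ + λE₂h₁ ⇒ λ = E₂/(E₁h₂ − E₂h₁) = 310/(3225 − 2046) = 0.2629 per min.

0.263 per min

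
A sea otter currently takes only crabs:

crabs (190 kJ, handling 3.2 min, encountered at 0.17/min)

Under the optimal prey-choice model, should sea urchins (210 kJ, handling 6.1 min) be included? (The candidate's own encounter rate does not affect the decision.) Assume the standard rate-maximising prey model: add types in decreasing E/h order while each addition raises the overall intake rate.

Intake rate on the current diet: R = (0.17×190) / (1 + 0.17×3.2) = 32.3/1.544 = 20.92 kJ/min.
sea urchins: E/h = 210/6.1 = 34.43 kJ/min.
Since 34.43 > R, including sea urchins increases the long-run rate.

Yes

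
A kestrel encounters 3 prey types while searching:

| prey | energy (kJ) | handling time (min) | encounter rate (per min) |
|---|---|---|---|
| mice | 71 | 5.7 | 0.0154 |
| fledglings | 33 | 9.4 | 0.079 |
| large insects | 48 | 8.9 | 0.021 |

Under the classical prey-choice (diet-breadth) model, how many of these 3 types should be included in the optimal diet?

3

Rank by E/h (kJ/min): mice 12.5, large insects 5.39, fledglings 3.51. Include each in turn until the next type's E/h falls below the running intake rate.
Rate on top 1: 1.005. large insects: 5.39 > 1.005 → include.
Rate on top 2: 1.649. fledglings: 3.51 > 1.649 → include.
Optimal diet: mice, large insects, fledglings — 3 of 3 types.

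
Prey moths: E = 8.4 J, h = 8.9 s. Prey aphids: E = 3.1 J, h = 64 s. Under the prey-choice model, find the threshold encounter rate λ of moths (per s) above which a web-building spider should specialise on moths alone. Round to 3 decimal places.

The zero-one rule: include aphids iff E₂/h₂ > λE₁/(1+λh₁). Equality gives the switch point.
λE₁h₂ = E₂ + λE₂h₁ ⇒ λ = E₂/(E₁h₂ − E₂h₁) = 3.1/(537.6 − 27.59) = 0.006078 per s.

0.006 per s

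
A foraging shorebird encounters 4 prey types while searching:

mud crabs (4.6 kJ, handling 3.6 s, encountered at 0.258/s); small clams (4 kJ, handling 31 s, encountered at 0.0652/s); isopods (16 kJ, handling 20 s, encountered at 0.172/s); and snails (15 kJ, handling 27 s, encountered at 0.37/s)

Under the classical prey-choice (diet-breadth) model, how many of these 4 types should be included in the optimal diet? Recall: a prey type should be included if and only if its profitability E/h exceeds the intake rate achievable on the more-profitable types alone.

Profitabilities (E/h, kJ/s): mud crabs 1.28, isopods 0.8, snails 0.556, small clams 0.129. Add prey in this order while the next type's profitability exceeds the intake rate on those already taken.
Rate on top 1: 0.6153. isopods: 0.8 > 0.6153 → include.
Rate on top 2: 0.7336. snails: 0.556 < 0.7336 → exclude; stop.
Optimal diet: mud crabs, isopods — 2 of 4 types.

2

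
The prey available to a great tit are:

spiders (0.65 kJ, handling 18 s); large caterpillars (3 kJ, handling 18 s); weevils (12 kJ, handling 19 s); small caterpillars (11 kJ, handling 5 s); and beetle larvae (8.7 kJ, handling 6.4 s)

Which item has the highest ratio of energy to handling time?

Profitability E/h (kJ/s): spiders = 0.65/18 = 0.0361, large caterpillars = 3/18 = 0.167, weevils = 12/19 = 0.632, small caterpillars = 11/5 = 2.2, beetle larvae = 8.7/6.4 = 1.36.
Ranked: small caterpillars > beetle larvae > weevils > large caterpillars > spiders.

small caterpillars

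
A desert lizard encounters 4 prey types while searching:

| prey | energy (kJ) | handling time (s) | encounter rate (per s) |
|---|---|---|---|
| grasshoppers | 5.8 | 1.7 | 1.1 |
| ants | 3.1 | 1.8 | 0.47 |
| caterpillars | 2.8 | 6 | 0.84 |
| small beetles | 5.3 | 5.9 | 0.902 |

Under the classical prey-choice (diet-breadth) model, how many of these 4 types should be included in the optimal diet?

E/h in descending order: grasshoppers 3.41, ants 1.72, small beetles 0.898, caterpillars 0.467 kJ/s. The optimal diet is the largest prefix of this list for which every included type satisfies E_i/h_i > R on the types above it.
Rate on top 1: 2.223. ants: 1.72 < 2.223 → exclude; stop.
Optimal diet: grasshoppers — 1 of 4 types.

1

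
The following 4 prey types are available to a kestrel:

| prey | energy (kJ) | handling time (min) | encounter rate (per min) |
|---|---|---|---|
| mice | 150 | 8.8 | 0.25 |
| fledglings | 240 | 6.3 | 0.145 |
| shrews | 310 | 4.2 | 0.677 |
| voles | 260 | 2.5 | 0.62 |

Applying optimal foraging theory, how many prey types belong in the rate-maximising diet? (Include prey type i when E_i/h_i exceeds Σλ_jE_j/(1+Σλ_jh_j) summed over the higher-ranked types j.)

2

E/h in descending order: voles 104, shrews 73.8, fledglings 38.1, mice 17 kJ/min. The optimal diet is the largest prefix of this list for which every included type satisfies E_i/h_i > R on the types above it.
Rate on top 1: 63.22. shrews: 73.8 > 63.22 → include.
Rate on top 2: 68.8. fledglings: 38.1 < 68.8 → exclude; stop.
Optimal diet: voles, shrews — 2 of 4 types.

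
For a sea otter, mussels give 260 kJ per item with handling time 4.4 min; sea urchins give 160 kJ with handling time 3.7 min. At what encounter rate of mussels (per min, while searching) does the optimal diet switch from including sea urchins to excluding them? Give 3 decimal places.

The zero-one rule: include sea urchins iff E₂/h₂ > λE₁/(1+λh₁). Equality gives the switch point.
λE₁h₂ = E₂ + λE₂h₁ ⇒ λ = E₂/(E₁h₂ − E₂h₁) = 160/(962 − 704) = 0.6202 per min.

0.620 per min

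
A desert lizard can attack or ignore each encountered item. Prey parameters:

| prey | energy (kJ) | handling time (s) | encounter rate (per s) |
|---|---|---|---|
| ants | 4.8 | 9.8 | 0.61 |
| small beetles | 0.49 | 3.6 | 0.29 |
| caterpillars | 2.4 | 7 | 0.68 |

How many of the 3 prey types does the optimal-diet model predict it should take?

Rank by E/h (kJ/s): ants 0.49, caterpillars 0.343, small beetles 0.136. Include each in turn until the next type's E/h falls below the running intake rate.
Rate on top 1: 0.4196. caterpillars: 0.343 < 0.4196 → exclude; stop.
Optimal diet: ants — 1 of 3 types.

1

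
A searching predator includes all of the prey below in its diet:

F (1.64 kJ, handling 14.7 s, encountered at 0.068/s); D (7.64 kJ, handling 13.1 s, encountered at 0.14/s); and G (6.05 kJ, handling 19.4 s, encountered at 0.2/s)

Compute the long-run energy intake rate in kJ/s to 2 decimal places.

R = Σλ_iE_i / (1 + Σλ_ih_i)
Numerator: 0.068×1.64 + 0.14×7.64 + 0.2×6.05 = 2.391
Denominator: 1 + 0.068×14.7 + 0.14×13.1 + 0.2×19.4 = 7.714
R = 2.391/7.714 = 0.31 kJ/s

0.31 kJ/s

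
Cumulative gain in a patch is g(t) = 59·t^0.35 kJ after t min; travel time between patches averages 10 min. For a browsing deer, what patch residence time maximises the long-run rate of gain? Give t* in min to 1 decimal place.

5.4 min

Optimal t* satisfies g'(t*) = g(t*)/(T + t*).
g'(t) = 0.35·59·t^-0.65. Setting 0.35·59·t^-0.65 = 59·t^0.35/(10+t) gives 0.35(10+t) = t, so 0.65·t = 0.35×10.
t* = 0.35×10/0.65 = 5.385 min.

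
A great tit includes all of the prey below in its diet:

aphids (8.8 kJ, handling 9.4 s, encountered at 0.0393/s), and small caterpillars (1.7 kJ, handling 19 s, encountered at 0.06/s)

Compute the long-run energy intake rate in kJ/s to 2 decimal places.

0.18 kJ/s

Energy encountered per unit search time: 0.0393×8.8 + 0.06×1.7 = 0.4478 kJ/s.
Handling time per unit search time: 0.0393×9.4 + 0.06×19 = 1.509.
Rate = 0.4478/(1 + 1.509) = 0.1785 kJ/s.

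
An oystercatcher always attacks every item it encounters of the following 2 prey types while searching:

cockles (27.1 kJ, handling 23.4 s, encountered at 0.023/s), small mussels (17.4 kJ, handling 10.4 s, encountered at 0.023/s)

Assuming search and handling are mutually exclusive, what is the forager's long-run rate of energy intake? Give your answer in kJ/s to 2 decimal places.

R = (0.023×27.1 + 0.023×17.4) / (1 + 0.023×23.4 + 0.023×10.4) = 1.024/1.777 = 0.5758 kJ/s.

0.58 kJ/s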